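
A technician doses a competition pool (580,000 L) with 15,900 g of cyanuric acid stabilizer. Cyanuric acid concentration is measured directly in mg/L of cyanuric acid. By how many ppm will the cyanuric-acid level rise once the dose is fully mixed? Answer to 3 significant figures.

Rise: 15,900 g / 580,000 L × 1000 = 27.41 mg/L.

27.4 ppm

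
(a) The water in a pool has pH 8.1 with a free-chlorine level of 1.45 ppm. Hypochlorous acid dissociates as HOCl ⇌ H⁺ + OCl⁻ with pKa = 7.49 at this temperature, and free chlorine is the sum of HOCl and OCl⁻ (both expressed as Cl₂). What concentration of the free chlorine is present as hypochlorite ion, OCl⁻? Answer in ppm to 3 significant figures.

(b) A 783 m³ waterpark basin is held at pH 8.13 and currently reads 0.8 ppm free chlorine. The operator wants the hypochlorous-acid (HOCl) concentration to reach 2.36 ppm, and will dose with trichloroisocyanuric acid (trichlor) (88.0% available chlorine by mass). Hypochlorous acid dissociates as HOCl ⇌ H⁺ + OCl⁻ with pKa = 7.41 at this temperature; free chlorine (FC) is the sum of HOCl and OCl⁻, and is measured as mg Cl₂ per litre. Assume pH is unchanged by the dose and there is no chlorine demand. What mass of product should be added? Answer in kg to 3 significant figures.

(a) 1.16 ppm; (b) 12.4 kg

(a) [OCl⁻]/[HOCl] = 10^(pH − pKa) = 10^(8.1 − 7.49) = 10^0.61 = 4.074.
(a) Fraction as HOCl = 1 / (1 + 4.074) = 0.1971.
(a) OCl⁻ = (1 − 0.1971) × 1.45 ppm = 1.164 ppm.

(b) Volume: 783 m³ = 783,000 L.
(b) [OCl⁻]/[HOCl] = 10^(pH − pKa) = 10^(8.13 − 7.41) = 5.248; fraction as HOCl = 1/(1 + 5.248) = 0.16.
(b) Free chlorine required for 2.36 ppm HOCl: 2.36 / 0.16 = 14.75 ppm.
(b) FC to add: 14.75 − 0.8 = 13.95 mg/L as Cl₂.
(b) Cl₂ equivalent: 13.95 mg/L × 783,000 L = 10,920 g.
(b) Product at 88.0% available Cl: 10,920 / 0.88 = 12,410 g.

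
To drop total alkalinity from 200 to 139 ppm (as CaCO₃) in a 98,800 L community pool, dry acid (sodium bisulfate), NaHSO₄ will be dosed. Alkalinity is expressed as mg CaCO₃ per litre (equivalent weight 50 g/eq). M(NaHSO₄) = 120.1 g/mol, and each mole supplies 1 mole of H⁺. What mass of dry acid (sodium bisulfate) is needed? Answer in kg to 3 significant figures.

14.5 kg

Alkalinity to neutralize: (200 − 139) = 61 mg/L as CaCO₃ × 98,800 L = 6027 g as CaCO₃.
Equivalents of H⁺ required: 6027 ÷ 50 g/eq = 120.5 eq = 120.5 mol NaHSO₄.
Mass of NaHSO₄: 120.5 × 120.1 = 14,480 g.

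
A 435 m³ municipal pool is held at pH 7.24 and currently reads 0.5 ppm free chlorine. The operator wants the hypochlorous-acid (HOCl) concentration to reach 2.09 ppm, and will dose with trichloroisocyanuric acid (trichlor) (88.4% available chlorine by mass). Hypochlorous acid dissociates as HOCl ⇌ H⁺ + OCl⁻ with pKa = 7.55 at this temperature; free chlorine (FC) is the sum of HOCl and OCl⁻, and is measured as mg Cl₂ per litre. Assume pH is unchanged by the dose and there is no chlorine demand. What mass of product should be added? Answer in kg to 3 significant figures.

1.29 kg

Volume: 435 m³ = 435,000 L.
[OCl⁻]/[HOCl] = 10^(pH − pKa) = 10^(7.24 − 7.55) = 0.4898; fraction as HOCl = 1/(1 + 0.4898) = 0.6712.
Free chlorine required for 2.09 ppm HOCl: 2.09 / 0.6712 = 3.114 ppm.
FC to add: 3.114 − 0.5 = 2.614 mg/L as Cl₂.
Cl₂ equivalent: 2.614 mg/L × 435,000 L = 1137 g.
Product at 88.4% available Cl: 1137 / 0.884 = 1286 g.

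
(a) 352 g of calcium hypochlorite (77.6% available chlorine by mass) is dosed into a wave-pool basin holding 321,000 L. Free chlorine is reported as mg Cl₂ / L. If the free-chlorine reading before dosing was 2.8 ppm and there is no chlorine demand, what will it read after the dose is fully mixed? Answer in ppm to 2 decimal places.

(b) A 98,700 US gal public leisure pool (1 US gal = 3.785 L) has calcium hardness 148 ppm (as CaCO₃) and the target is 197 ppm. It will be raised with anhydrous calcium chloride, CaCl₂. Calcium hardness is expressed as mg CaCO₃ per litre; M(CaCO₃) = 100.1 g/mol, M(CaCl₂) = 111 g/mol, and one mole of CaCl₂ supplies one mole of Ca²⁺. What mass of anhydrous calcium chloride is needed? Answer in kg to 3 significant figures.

(a) 3.65 ppm; (b) 20.3 kg

(a) Available chlorine delivered: 352 g × 0.776 = 273.2 g as Cl₂.
(a) Concentration rise: 273.2 g / 321,000 L = 0.8509 mg/L = 0.85 ppm.
(a) Final FC: 2.8 + 0.85 = 3.65 ppm.

(b) Volume: 98,700 US gal × 3.785 L/gal = 373,580 L.
(b) Hardness to add: (197 − 148) = 49 mg/L as CaCO₃ × 373,580 L = 18,310 g as CaCO₃.
(b) Moles of Ca²⁺ (1 mol Ca²⁺ ≡ 1 mol CaCO₃): 18,310 / 100.1 g/mol = 182.9 mol.
(b) Mass of CaCl₂: 182.9 × 111 = 20,300 g.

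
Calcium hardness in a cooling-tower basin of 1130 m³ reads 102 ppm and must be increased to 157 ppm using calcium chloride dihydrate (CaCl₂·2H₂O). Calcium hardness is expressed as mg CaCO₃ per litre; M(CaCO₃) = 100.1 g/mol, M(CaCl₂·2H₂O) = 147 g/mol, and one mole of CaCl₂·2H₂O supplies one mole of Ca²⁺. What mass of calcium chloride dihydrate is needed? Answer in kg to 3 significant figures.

91.3 kg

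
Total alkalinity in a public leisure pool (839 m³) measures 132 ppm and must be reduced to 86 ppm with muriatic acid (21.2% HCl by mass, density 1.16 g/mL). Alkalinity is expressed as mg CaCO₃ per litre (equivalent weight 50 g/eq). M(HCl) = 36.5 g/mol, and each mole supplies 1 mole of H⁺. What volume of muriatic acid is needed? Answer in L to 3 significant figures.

115 L

Volume: 839 m³ = 839,000 L.
Alkalinity to neutralize: (132 − 86) = 46 mg/L as CaCO₃ × 839,000 L = 38,590 g as CaCO₃.
Equivalents of H⁺ required: 38,590 ÷ 50 g/eq = 771.9 eq = 771.9 mol HCl.
Mass of HCl: 771.9 × 36.5 = 28,170 g.
Mass of 21.2% solution: 28,170 / 0.212 = 132,900 g.
Volume: 132,900 g ÷ 1.16 g/mL = 114,600 mL.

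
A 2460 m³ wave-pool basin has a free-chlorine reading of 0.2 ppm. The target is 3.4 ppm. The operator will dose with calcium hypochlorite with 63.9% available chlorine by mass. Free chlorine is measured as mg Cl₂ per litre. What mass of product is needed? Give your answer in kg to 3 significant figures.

12.3 kg

Volume: 2460 m³ = 2,460,000 L.
Chlorine deficit: 3.4 − 0.2 = 3.2 ppm = 3.2 mg/L as Cl₂.
Cl₂ equivalent needed: 3.2 mg/L × 2,460,000 L = 7,872,000 mg = 7872 g.
Product at 63.9% available chlorine: 7872 / 0.639 = 12,320 g.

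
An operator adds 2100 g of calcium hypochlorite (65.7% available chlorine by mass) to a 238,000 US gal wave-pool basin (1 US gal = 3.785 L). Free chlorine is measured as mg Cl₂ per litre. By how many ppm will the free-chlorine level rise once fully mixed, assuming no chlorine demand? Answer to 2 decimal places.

Volume: 238,000 US gal × 3.785 L/gal = 900,830 L.
Available chlorine delivered: 2100 g × 0.657 = 1380 g as Cl₂.
Concentration rise: 1380 g / 900,830 L = 1.532 mg/L = 1.53 ppm.

1.53 ppm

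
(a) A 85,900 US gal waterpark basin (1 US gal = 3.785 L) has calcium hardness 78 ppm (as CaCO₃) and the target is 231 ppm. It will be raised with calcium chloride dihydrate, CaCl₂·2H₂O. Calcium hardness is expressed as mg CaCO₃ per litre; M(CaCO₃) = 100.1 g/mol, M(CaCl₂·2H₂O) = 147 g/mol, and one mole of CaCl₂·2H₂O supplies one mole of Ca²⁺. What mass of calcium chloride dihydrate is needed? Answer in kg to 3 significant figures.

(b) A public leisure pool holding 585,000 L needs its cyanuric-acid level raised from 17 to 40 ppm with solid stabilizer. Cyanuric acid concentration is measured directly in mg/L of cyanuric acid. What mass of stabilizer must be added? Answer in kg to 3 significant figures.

(a) 73.1 kg; (b) 13.5 kg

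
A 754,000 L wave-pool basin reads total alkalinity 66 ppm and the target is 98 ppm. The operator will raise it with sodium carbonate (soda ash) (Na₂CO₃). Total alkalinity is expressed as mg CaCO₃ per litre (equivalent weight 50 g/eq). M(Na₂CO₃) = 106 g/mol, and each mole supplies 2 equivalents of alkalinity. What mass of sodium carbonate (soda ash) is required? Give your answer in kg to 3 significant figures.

Alkalinity to add: (98 − 66) = 32 mg/L as CaCO₃ × 754,000 L = 24,130 g as CaCO₃.
Equivalents: 24,130 g ÷ 50 g/eq = 482.6 eq.
Each mole of Na₂CO₃ supplies 2 eq, so 482.6 / 2 = 241.3 mol.
Mass: 241.3 mol × 106 g/mol = 25,580 g.

25.6 kg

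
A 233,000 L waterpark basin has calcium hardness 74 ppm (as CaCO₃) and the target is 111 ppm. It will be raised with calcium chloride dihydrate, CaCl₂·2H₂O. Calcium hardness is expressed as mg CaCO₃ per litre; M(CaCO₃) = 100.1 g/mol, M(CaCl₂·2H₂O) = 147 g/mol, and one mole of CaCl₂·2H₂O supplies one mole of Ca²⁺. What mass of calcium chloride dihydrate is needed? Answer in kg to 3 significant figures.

12.7 kg

Hardness to add: (111 − 74) = 37 mg/L as CaCO₃ × 233,000 L = 8621 g as CaCO₃.
Moles of Ca²⁺ (1 mol Ca²⁺ ≡ 1 mol CaCO₃): 8621 / 100.1 g/mol = 86.12 mol.
Mass of CaCl₂·2H₂O: 86.12 × 147 = 12,660 g.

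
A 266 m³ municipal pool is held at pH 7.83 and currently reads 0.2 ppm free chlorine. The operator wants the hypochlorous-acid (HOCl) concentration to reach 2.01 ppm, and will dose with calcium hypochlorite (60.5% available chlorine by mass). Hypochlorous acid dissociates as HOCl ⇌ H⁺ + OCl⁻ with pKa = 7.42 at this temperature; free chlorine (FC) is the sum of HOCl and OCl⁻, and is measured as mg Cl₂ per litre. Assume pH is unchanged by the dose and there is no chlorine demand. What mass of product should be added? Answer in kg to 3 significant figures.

3.07 kg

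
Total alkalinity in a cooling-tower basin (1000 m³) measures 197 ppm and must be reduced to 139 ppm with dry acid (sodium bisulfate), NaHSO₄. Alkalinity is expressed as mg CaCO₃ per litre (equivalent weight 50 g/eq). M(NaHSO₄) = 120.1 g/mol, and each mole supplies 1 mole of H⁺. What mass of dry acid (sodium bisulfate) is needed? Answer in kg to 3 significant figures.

139 kg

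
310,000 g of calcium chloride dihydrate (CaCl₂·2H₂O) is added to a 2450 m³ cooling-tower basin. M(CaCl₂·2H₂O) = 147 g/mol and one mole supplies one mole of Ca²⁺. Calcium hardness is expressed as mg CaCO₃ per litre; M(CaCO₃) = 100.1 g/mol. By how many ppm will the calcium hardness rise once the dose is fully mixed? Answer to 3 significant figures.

Volume: 2450 m³ = 2,450,000 L.
Moles of Ca²⁺: 310,000 g ÷ 147 g/mol = 2109 mol.
As CaCO₃: 2109 mol × 100.1 g/mol = 211,100 g.
Rise: 211,100 g / 2,450,000 L × 1000 = 86.16 mg/L.

86.2 ppm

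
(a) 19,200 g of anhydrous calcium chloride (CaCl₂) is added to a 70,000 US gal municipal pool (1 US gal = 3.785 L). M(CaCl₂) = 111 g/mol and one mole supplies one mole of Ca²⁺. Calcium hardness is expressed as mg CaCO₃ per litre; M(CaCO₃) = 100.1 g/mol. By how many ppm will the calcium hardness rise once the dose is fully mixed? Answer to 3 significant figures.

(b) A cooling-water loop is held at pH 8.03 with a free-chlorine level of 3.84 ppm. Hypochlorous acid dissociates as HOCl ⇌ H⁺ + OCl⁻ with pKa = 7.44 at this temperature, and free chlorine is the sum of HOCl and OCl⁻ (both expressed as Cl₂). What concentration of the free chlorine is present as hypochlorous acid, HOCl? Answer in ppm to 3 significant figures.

(a) 65.4 ppm; (b) 0.785 ppm

(a) Volume: 70,000 US gal × 3.785 L/gal = 264,950 L.
(a) Moles of Ca²⁺: 19,200 g ÷ 111 g/mol = 173 mol.
(a) As CaCO₃: 173 mol × 100.1 g/mol = 17,310 g.
(a) Rise: 17,310 g / 264,950 L × 1000 = 65.35 mg/L.

(b) [OCl⁻]/[HOCl] = 10^(pH − pKa) = 10^(8.03 − 7.44) = 10^0.59 = 3.89.
(b) Fraction as HOCl = 1 / (1 + 3.89) = 0.2045.
(b) HOCl = 0.2045 × 3.84 ppm = 0.7852 ppm.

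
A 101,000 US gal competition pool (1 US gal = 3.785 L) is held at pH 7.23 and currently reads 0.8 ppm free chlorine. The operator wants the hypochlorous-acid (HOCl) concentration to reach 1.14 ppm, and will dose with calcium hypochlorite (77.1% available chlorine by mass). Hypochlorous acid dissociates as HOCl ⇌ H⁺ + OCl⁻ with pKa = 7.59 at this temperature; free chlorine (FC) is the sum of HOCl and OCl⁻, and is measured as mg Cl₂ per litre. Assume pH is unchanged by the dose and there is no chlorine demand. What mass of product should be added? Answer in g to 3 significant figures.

415 g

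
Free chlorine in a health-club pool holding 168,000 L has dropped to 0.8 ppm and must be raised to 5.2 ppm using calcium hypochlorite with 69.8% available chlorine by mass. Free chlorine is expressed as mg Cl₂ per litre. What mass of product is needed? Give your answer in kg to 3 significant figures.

Chlorine deficit: 5.2 − 0.8 = 4.4 ppm = 4.4 mg/L as Cl₂.
Cl₂ equivalent needed: 4.4 mg/L × 168,000 L = 739,200 mg = 739.2 g.
Product at 69.8% available chlorine: 739.2 / 0.698 = 1059 g.

1.06 kg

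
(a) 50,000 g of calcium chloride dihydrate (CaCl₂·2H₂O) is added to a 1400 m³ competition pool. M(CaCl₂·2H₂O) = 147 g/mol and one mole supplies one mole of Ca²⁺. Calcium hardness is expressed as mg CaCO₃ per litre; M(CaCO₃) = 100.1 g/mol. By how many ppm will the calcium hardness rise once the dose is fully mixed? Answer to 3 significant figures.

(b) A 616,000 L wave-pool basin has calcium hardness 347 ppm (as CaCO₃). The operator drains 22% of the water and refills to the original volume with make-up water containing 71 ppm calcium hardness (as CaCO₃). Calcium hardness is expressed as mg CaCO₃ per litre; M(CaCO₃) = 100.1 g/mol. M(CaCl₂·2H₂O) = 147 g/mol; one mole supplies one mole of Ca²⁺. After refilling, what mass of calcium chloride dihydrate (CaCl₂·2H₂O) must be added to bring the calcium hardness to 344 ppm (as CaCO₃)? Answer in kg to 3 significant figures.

(a) Volume: 1400 m³ = 1,400,000 L.
(a) Moles of Ca²⁺: 50,000 g ÷ 147 g/mol = 340.1 mol.
(a) As CaCO₃: 340.1 mol × 100.1 g/mol = 34,050 g.
(a) Rise: 34,050 g / 1,400,000 L × 1000 = 24.32 mg/L.

(b) After draining 22% and refilling: 347 × 0.78 + 71 × 0.22 = 286.28 ppm.
(b) Deficit to target: 344 − 286.28 = 57.72 mg/L.
(b) As CaCO₃: 57.72 mg/L × 616,000 L = 35,560 g; ÷ 100.1 = 355.2 mol Ca²⁺.
(b) Mass: 355.2 × 147 = 52,210 g.

(a) 24.3 ppm; (b) 52.2 kg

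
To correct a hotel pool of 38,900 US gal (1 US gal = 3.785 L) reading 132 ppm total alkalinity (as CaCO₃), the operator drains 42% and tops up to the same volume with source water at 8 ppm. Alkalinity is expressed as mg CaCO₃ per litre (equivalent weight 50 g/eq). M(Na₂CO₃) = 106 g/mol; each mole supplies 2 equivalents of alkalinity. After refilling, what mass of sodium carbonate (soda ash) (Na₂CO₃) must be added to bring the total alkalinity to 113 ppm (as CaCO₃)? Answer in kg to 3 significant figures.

5.16 kg

Volume: 38,900 US gal × 3.785 L/gal = 147,236 L.
After draining 42% and refilling: 132 × 0.58 + 8 × 0.42 = 79.92 ppm.
Deficit to target: 113 − 79.92 = 33.08 mg/L.
As CaCO₃: 33.08 mg/L × 147,236 L = 4871 g; ÷ 50 g/eq ÷ 2 = 48.71 mol Na₂CO₃.
Mass: 48.71 × 106 = 5163 g.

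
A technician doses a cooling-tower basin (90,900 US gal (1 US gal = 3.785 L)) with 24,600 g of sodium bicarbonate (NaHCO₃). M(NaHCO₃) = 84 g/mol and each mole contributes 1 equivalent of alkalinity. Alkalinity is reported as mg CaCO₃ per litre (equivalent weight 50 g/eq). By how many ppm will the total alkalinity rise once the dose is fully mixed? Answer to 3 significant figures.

42.6 ppm

Volume: 90,900 US gal × 3.785 L/gal = 344,056 L.
Moles of NaHCO₃: 24,600 g ÷ 84 g/mol = 292.9 mol → 292.9 eq of alkalinity.
As CaCO₃: 292.9 eq × 50 g/eq = 14,640 g.
Rise: 14,640 g / 344,056 L × 1000 = 42.56 mg/L.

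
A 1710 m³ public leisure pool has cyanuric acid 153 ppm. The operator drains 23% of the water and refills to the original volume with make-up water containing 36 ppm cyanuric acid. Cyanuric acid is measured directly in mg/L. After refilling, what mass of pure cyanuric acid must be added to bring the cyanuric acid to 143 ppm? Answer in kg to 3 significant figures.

28.9 kg

Volume: 1710 m³ = 1,710,000 L.
After draining 23% and refilling: 153 × 0.77 + 36 × 0.23 = 126.09 ppm.
Deficit to target: 143 − 126.09 = 16.91 mg/L.
Mass: 16.91 mg/L × 1,710,000 L = 28,920 g cyanuric acid.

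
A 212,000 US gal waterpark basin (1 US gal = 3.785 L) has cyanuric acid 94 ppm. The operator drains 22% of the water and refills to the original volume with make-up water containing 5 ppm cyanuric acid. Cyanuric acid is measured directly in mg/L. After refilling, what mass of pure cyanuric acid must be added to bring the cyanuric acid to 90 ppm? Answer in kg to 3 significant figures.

Volume: 212,000 US gal × 3.785 L/gal = 802,420 L.
After draining 22% and refilling: 94 × 0.78 + 5 × 0.22 = 74.42 ppm.
Deficit to target: 90 − 74.42 = 15.58 mg/L.
Mass: 15.58 mg/L × 802,420 L = 12,500 g cyanuric acid.

12.5 kg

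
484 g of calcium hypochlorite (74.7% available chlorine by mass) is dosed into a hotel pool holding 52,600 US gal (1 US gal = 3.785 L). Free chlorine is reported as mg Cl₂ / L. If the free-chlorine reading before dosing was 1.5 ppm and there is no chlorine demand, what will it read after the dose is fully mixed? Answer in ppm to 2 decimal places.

3.32 ppm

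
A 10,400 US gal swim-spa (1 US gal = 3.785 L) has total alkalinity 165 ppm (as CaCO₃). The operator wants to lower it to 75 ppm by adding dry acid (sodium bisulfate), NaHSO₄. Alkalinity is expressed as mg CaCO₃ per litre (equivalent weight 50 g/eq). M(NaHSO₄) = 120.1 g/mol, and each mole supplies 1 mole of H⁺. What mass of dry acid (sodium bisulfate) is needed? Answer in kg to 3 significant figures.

8.51 kg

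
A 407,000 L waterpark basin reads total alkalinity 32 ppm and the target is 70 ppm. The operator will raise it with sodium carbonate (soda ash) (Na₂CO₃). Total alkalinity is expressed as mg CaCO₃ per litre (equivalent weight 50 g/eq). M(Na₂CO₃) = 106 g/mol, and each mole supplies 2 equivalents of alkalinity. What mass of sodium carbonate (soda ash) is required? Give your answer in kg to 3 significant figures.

Alkalinity to add: (70 − 32) = 38 mg/L as CaCO₃ × 407,000 L = 15,470 g as CaCO₃.
Equivalents: 15,470 g ÷ 50 g/eq = 309.3 eq.
Each mole of Na₂CO₃ supplies 2 eq, so 309.3 / 2 = 154.7 mol.
Mass: 154.7 mol × 106 g/mol = 16,390 g.

16.4 kg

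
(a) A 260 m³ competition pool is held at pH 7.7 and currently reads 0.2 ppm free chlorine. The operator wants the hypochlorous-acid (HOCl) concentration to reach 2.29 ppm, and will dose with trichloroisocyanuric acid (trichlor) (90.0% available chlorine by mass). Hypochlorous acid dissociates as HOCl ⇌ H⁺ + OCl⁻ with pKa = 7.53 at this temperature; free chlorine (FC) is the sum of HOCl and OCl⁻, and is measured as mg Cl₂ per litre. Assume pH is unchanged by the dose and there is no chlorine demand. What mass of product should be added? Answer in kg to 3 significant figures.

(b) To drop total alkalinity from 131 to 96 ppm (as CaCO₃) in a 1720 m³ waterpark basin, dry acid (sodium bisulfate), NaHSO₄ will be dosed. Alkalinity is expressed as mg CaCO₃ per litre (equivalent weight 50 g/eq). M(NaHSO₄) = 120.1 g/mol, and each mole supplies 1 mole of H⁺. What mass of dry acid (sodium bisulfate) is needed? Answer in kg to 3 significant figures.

(a) Volume: 260 m³ = 260,000 L.
(a) [OCl⁻]/[HOCl] = 10^(pH − pKa) = 10^(7.7 − 7.53) = 1.479; fraction as HOCl = 1/(1 + 1.479) = 0.4034.
(a) Free chlorine required for 2.29 ppm HOCl: 2.29 / 0.4034 = 5.677 ppm.
(a) FC to add: 5.677 − 0.2 = 5.477 mg/L as Cl₂.
(a) Cl₂ equivalent: 5.477 mg/L × 260,000 L = 1424 g.
(a) Product at 90.0% available Cl: 1424 / 0.9 = 1582 g.

(b) Volume: 1720 m³ = 1,720,000 L.
(b) Alkalinity to neutralize: (131 − 96) = 35 mg/L as CaCO₃ × 1,720,000 L = 60,200 g as CaCO₃.
(b) Equivalents of H⁺ required: 60,200 ÷ 50 g/eq = 1204 eq = 1204 mol NaHSO₄.
(b) Mass of NaHSO₄: 1204 × 120.1 = 144,600 g.

(a) 1.58 kg; (b) 145 kg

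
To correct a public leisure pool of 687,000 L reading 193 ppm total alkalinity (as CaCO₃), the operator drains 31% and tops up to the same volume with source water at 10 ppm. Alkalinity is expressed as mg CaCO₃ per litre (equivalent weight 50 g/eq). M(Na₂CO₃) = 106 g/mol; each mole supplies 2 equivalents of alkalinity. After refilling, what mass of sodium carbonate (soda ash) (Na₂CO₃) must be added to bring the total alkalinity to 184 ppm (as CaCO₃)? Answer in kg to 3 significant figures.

After draining 31% and refilling: 193 × 0.69 + 10 × 0.31 = 136.27 ppm.
Deficit to target: 184 − 136.27 = 47.73 mg/L.
As CaCO₃: 47.73 mg/L × 687,000 L = 32,790 g; ÷ 50 g/eq ÷ 2 = 327.9 mol Na₂CO₃.
Mass: 327.9 × 106 = 34,760 g.

34.8 kg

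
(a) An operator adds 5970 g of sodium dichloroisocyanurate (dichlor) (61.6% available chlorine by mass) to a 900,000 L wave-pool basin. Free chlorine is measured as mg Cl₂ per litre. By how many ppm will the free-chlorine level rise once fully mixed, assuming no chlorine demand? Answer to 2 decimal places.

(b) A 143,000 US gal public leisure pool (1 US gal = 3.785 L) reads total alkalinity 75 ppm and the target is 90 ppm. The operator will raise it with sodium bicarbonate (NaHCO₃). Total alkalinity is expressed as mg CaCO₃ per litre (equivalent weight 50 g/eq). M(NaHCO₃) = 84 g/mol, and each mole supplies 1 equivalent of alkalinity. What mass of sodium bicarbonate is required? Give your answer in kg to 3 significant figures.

(a) Available chlorine delivered: 5970 g × 0.616 = 3678 g as Cl₂.
(a) Concentration rise: 3678 g / 900,000 L = 4.086 mg/L = 4.09 ppm.

(b) Volume: 143,000 US gal × 3.785 L/gal = 541,255 L.
(b) Alkalinity to add: (90 − 75) = 15 mg/L as CaCO₃ × 541,255 L = 8119 g as CaCO₃.
(b) Equivalents: 8119 g ÷ 50 g/eq = 162.4 eq.
(b) NaHCO₃ supplies 1 eq per mole → 162.4 mol.
(b) Mass: 162.4 mol × 84 g/mol = 13,640 g.

(a) 4.09 ppm; (b) 13.6 kg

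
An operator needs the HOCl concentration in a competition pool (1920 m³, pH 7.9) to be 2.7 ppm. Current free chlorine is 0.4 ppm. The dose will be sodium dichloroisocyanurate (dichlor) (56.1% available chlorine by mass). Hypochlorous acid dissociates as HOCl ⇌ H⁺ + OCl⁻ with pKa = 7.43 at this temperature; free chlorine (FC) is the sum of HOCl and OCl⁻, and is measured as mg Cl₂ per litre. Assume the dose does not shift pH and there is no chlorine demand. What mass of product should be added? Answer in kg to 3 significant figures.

35.1 kg

Volume: 1920 m³ = 1,920,000 L.
[OCl⁻]/[HOCl] = 10^(pH − pKa) = 10^(7.9 − 7.43) = 2.951; fraction as HOCl = 1/(1 + 2.951) = 0.2531.
Free chlorine required for 2.7 ppm HOCl: 2.7 / 0.2531 = 10.67 ppm.
FC to add: 10.67 − 0.4 = 10.27 mg/L as Cl₂.
Cl₂ equivalent: 10.27 mg/L × 1,920,000 L = 19,720 g.
Product at 56.1% available Cl: 19,720 / 0.561 = 35,140 g.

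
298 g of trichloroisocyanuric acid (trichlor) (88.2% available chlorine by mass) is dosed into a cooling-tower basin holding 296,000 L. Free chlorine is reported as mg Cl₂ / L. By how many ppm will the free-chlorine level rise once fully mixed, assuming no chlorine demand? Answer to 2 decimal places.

0.89 ppm

Available chlorine delivered: 298 g × 0.882 = 262.8 g as Cl₂.
Concentration rise: 262.8 g / 296,000 L = 0.888 mg/L = 0.89 ppm.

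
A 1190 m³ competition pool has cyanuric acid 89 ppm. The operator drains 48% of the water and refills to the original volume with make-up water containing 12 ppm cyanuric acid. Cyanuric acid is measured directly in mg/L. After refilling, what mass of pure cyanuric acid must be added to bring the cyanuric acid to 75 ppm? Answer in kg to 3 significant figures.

27.3 kg

Volume: 1190 m³ = 1,190,000 L.
After draining 48% and refilling: 89 × 0.52 + 12 × 0.48 = 52.04 ppm.
Deficit to target: 75 − 52.04 = 22.96 mg/L.
Mass: 22.96 mg/L × 1,190,000 L = 27,320 g cyanuric acid.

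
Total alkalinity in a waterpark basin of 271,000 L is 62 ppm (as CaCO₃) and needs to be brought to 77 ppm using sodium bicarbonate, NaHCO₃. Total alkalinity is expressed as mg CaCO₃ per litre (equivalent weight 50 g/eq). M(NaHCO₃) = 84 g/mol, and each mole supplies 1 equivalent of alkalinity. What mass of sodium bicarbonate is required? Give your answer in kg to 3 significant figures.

6.83 kg

Alkalinity to add: (77 − 62) = 15 mg/L as CaCO₃ × 271,000 L = 4065 g as CaCO₃.
Equivalents: 4065 g ÷ 50 g/eq = 81.3 eq.
NaHCO₃ supplies 1 eq per mole → 81.3 mol.
Mass: 81.3 mol × 84 g/mol = 6829 g.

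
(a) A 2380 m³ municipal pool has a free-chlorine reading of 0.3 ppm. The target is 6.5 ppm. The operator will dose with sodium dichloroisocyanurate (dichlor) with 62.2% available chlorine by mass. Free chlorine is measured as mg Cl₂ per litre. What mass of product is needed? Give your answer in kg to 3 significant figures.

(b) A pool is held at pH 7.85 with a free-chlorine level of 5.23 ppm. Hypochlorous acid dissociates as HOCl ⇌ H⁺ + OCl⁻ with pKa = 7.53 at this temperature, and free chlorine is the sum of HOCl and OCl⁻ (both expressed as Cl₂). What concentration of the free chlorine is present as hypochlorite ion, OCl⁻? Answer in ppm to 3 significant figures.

(a) Volume: 2380 m³ = 2,380,000 L.
(a) Chlorine deficit: 6.5 − 0.3 = 6.2 ppm = 6.2 mg/L as Cl₂.
(a) Cl₂ equivalent needed: 6.2 mg/L × 2,380,000 L = 14,760,000 mg = 14,760 g.
(a) Product at 62.2% available chlorine: 14,760 / 0.622 = 23,720 g.

(b) [OCl⁻]/[HOCl] = 10^(pH − pKa) = 10^(7.85 − 7.53) = 10^0.32 = 2.089.
(b) Fraction as HOCl = 1 / (1 + 2.089) = 0.3237.
(b) OCl⁻ = (1 − 0.3237) × 5.23 ppm = 3.537 ppm.

(a) 23.7 kg; (b) 3.54 ppm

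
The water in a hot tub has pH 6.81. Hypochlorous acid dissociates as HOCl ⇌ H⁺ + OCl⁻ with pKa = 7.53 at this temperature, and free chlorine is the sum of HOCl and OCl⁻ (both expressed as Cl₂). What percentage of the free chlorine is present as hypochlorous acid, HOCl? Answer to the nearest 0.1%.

84.0%

[OCl⁻]/[HOCl] = 10^(pH − pKa) = 10^(6.81 − 7.53) = 10^-0.72 = 0.1905.
Fraction as HOCl = 1 / (1 + 0.1905) = 0.84.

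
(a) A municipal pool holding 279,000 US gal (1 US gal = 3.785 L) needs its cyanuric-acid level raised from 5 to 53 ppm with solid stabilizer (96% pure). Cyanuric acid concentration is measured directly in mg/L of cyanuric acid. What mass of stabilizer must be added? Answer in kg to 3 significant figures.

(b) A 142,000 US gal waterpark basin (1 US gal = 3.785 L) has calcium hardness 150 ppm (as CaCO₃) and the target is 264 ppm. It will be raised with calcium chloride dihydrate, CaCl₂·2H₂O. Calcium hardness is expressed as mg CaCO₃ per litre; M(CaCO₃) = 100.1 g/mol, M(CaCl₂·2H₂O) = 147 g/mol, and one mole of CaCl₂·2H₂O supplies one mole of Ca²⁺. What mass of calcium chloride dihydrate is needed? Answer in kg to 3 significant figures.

(a) Volume: 279,000 US gal × 3.785 L/gal = 1,056,015 L.
(a) CYA to add: (53 − 5) = 48 mg/L × 1,056,015 L = 50,690 g cyanuric acid.
(a) At 96% purity: 50,690 / 0.96 = 52,800 g product.

(b) Volume: 142,000 US gal × 3.785 L/gal = 537,470 L.
(b) Hardness to add: (264 − 150) = 114 mg/L as CaCO₃ × 537,470 L = 61,270 g as CaCO₃.
(b) Moles of Ca²⁺ (1 mol Ca²⁺ ≡ 1 mol CaCO₃): 61,270 / 100.1 g/mol = 612.1 mol.
(b) Mass of CaCl₂·2H₂O: 612.1 × 147 = 89,980 g.

(a) 52.8 kg; (b) 90.0 kg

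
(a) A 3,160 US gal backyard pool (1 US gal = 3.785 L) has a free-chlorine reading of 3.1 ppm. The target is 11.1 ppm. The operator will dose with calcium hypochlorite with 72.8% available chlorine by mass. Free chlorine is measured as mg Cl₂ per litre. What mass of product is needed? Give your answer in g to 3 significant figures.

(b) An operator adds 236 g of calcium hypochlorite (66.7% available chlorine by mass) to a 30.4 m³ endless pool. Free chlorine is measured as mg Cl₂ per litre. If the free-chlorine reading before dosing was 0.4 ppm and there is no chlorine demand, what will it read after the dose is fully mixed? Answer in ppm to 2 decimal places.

(a) 131 g; (b) 5.58 ppm

(a) Volume: 3,160 US gal × 3.785 L/gal = 11,961 L.
(a) Chlorine deficit: 11.1 − 3.1 = 8 ppm = 8 mg/L as Cl₂.
(a) Cl₂ equivalent needed: 8 mg/L × 11,961 L = 95,680 mg = 95.68 g.
(a) Product at 72.8% available chlorine: 95.68 / 0.728 = 131.4 g.

(b) Volume: 30.4 m³ = 30,400 L.
(b) Available chlorine delivered: 236 g × 0.667 = 157.4 g as Cl₂.
(b) Concentration rise: 157.4 g / 30,400 L = 5.178 mg/L = 5.18 ppm.
(b) Final FC: 0.4 + 5.18 = 5.58 ppm.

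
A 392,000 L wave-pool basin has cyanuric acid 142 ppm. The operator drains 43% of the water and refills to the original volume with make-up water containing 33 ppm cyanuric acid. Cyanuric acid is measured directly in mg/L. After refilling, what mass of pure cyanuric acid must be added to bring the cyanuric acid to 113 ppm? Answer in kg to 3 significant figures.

After draining 43% and refilling: 142 × 0.57 + 33 × 0.43 = 95.13 ppm.
Deficit to target: 113 − 95.13 = 17.87 mg/L.
Mass: 17.87 mg/L × 392,000 L = 7005 g cyanuric acid.

7.01 kg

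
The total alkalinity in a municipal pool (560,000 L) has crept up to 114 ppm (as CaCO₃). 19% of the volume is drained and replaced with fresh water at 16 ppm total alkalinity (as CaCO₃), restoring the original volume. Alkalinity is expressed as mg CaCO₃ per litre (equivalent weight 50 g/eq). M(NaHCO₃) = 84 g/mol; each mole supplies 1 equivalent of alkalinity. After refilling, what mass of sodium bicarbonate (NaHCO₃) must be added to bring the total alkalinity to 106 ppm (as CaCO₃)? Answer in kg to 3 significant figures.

After draining 19% and refilling: 114 × 0.81 + 16 × 0.19 = 95.38 ppm.
Deficit to target: 106 − 95.38 = 10.62 mg/L.
As CaCO₃: 10.62 mg/L × 560,000 L = 5947 g; ÷ 50 g/eq ÷ 1 = 118.9 mol NaHCO₃.
Mass: 118.9 × 84 = 9991 g.

9.99 kg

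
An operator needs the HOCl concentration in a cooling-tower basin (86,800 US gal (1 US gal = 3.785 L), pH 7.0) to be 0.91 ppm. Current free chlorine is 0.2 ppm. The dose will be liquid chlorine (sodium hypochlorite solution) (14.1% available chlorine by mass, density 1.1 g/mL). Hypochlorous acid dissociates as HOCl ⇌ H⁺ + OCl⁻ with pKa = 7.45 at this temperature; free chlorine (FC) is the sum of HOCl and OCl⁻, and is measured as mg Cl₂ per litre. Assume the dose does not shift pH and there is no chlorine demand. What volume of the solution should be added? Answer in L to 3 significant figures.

2.19 L

Volume: 86,800 US gal × 3.785 L/gal = 328,538 L.
[OCl⁻]/[HOCl] = 10^(pH − pKa) = 10^(7.0 − 7.45) = 0.3548; fraction as HOCl = 1/(1 + 0.3548) = 0.7381.
Free chlorine required for 0.91 ppm HOCl: 0.91 / 0.7381 = 1.233 ppm.
FC to add: 1.233 − 0.2 = 1.033 mg/L as Cl₂.
Cl₂ equivalent: 1.033 mg/L × 328,538 L = 339.3 g.
Product at 14.1% available Cl: 339.3 / 0.141 = 2407 g.
Volume: 2407 g ÷ 1.1 g/mL = 2188 mL.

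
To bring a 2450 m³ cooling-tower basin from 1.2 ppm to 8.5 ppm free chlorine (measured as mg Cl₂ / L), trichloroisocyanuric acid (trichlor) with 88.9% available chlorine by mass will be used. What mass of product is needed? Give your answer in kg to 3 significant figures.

Volume: 2450 m³ = 2,450,000 L.
Chlorine deficit: 8.5 − 1.2 = 7.3 ppm = 7.3 mg/L as Cl₂.
Cl₂ equivalent needed: 7.3 mg/L × 2,450,000 L = 17,880,000 mg = 17,880 g.
Product at 88.9% available chlorine: 17,880 / 0.889 = 20,120 g.

20.1 kg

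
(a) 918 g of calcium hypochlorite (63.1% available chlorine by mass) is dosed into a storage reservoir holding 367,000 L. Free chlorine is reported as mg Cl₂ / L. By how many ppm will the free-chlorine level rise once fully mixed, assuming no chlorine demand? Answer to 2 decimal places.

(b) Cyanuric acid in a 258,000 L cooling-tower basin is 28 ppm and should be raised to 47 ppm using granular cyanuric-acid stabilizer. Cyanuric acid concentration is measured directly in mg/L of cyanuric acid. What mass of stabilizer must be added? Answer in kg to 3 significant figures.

(a) 1.58 ppm; (b) 4.90 kg

(a) Available chlorine delivered: 918 g × 0.631 = 579.3 g as Cl₂.
(a) Concentration rise: 579.3 g / 367,000 L = 1.578 mg/L = 1.58 ppm.

(b) CYA to add: (47 − 28) = 19 mg/L × 258,000 L = 4902 g cyanuric acid.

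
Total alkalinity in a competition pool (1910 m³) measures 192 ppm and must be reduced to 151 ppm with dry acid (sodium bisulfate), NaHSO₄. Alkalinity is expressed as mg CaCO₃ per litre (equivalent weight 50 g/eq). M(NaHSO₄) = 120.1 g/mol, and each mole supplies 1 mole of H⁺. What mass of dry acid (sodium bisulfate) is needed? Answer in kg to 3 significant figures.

188 kg

Volume: 1910 m³ = 1,910,000 L.
Alkalinity to neutralize: (192 − 151) = 41 mg/L as CaCO₃ × 1,910,000 L = 78,310 g as CaCO₃.
Equivalents of H⁺ required: 78,310 ÷ 50 g/eq = 1566 eq = 1566 mol NaHSO₄.
Mass of NaHSO₄: 1566 × 120.1 = 188,100 g.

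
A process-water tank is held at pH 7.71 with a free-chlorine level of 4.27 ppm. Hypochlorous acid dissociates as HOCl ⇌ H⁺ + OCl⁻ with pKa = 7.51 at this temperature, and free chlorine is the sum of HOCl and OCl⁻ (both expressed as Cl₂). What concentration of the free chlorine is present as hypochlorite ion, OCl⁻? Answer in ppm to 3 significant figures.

[OCl⁻]/[HOCl] = 10^(pH − pKa) = 10^(7.71 − 7.51) = 10^0.20 = 1.585.
Fraction as HOCl = 1 / (1 + 1.585) = 0.3869.
OCl⁻ = (1 − 0.3869) × 4.27 ppm = 2.618 ppm.

2.62 ppm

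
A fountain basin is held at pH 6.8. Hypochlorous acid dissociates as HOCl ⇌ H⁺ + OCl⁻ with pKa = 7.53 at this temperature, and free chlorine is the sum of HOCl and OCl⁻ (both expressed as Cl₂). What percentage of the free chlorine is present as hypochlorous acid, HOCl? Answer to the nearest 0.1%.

[OCl⁻]/[HOCl] = 10^(pH − pKa) = 10^(6.8 − 7.53) = 10^-0.73 = 0.1862.
Fraction as HOCl = 1 / (1 + 0.1862) = 0.843.

84.3%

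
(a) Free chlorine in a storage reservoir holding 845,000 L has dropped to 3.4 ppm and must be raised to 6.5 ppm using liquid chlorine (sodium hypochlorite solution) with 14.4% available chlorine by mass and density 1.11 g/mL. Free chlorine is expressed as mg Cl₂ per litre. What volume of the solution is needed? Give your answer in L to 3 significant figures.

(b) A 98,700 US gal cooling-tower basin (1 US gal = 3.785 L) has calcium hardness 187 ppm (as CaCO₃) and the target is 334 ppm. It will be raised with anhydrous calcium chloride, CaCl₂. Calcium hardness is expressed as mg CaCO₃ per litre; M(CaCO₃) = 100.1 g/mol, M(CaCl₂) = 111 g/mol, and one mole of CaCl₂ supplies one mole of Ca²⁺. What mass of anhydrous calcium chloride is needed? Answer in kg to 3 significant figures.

(a) 16.4 L; (b) 60.9 kg

(a) Chlorine deficit: 6.5 − 3.4 = 3.1 ppm = 3.1 mg/L as Cl₂.
(a) Cl₂ equivalent needed: 3.1 mg/L × 845,000 L = 2,620,000 mg = 2620 g.
(a) Product at 14.4% available chlorine: 2620 / 0.144 = 18,190 g.
(a) Volume at density 1.11 g/mL: 18,190 g ÷ 1.11 g/mL = 16,390 mL.

(b) Volume: 98,700 US gal × 3.785 L/gal = 373,580 L.
(b) Hardness to add: (334 − 187) = 147 mg/L as CaCO₃ × 373,580 L = 54,920 g as CaCO₃.
(b) Moles of Ca²⁺ (1 mol Ca²⁺ ≡ 1 mol CaCO₃): 54,920 / 100.1 g/mol = 548.6 mol.
(b) Mass of CaCl₂: 548.6 × 111 = 60,900 g.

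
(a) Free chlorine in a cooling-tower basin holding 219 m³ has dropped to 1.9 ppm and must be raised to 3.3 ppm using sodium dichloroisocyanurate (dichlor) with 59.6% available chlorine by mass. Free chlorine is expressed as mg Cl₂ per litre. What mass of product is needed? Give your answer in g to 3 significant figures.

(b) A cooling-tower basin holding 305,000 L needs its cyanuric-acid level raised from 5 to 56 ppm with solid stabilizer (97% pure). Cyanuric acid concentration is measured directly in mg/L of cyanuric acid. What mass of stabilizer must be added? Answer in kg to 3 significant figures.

(a) Volume: 219 m³ = 219,000 L.
(a) Chlorine deficit: 3.3 − 1.9 = 1.4 ppm = 1.4 mg/L as Cl₂.
(a) Cl₂ equivalent needed: 1.4 mg/L × 219,000 L = 306,600 mg = 306.6 g.
(a) Product at 59.6% available chlorine: 306.6 / 0.596 = 514.4 g.

(b) CYA to add: (56 − 5) = 51 mg/L × 305,000 L = 15,560 g cyanuric acid.
(b) At 97% purity: 15,560 / 0.97 = 16,040 g product.

(a) 514 g; (b) 16.0 kg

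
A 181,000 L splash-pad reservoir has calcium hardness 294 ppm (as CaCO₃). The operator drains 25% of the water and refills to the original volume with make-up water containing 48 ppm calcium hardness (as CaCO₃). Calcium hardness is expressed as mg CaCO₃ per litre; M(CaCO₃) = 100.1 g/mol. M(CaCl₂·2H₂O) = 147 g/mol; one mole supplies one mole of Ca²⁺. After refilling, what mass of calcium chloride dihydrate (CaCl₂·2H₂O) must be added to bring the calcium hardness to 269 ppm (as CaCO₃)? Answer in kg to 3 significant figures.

After draining 25% and refilling: 294 × 0.75 + 48 × 0.25 = 232.5 ppm.
Deficit to target: 269 − 232.5 = 36.5 mg/L.
As CaCO₃: 36.5 mg/L × 181,000 L = 6606 g; ÷ 100.1 = 66 mol Ca²⁺.
Mass: 66 × 147 = 9702 g.

9.70 kg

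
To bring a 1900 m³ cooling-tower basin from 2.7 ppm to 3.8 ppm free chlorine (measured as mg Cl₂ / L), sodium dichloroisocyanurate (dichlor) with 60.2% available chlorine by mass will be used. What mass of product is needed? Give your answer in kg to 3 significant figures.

Volume: 1900 m³ = 1,900,000 L.
Chlorine deficit: 3.8 − 2.7 = 1.1 ppm = 1.1 mg/L as Cl₂.
Cl₂ equivalent needed: 1.1 mg/L × 1,900,000 L = 2,090,000 mg = 2090 g.
Product at 60.2% available chlorine: 2090 / 0.602 = 3472 g.

3.47 kg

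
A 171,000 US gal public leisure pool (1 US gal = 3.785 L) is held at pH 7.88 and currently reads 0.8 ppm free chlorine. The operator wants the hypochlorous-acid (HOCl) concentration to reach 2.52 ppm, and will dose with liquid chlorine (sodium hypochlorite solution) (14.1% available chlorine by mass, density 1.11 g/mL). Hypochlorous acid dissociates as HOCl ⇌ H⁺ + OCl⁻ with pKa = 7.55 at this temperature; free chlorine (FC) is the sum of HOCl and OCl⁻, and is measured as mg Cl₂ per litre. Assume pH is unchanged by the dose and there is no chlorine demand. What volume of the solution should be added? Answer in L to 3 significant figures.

Volume: 171,000 US gal × 3.785 L/gal = 647,235 L.
[OCl⁻]/[HOCl] = 10^(pH − pKa) = 10^(7.88 − 7.55) = 2.138; fraction as HOCl = 1/(1 + 2.138) = 0.3187.
Free chlorine required for 2.52 ppm HOCl: 2.52 / 0.3187 = 7.908 ppm.
FC to add: 7.908 − 0.8 = 7.108 mg/L as Cl₂.
Cl₂ equivalent: 7.108 mg/L × 647,235 L = 4600 g.
Product at 14.1% available Cl: 4600 / 0.141 = 32,630 g.
Volume: 32,630 g ÷ 1.11 g/mL = 29,390 mL.

29.4 L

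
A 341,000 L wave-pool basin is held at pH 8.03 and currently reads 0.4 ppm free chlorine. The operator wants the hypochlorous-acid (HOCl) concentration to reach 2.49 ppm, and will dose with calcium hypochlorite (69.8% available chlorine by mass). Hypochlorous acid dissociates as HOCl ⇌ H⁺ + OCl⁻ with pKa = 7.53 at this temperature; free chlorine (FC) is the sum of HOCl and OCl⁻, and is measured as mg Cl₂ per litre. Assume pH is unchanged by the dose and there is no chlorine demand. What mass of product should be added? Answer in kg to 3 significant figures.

4.87 kg

[OCl⁻]/[HOCl] = 10^(pH − pKa) = 10^(8.03 − 7.53) = 3.162; fraction as HOCl = 1/(1 + 3.162) = 0.2403.
Free chlorine required for 2.49 ppm HOCl: 2.49 / 0.2403 = 10.36 ppm.
FC to add: 10.36 − 0.4 = 9.964 mg/L as Cl₂.
Cl₂ equivalent: 9.964 mg/L × 341,000 L = 3398 g.
Product at 69.8% available Cl: 3398 / 0.698 = 4868 g.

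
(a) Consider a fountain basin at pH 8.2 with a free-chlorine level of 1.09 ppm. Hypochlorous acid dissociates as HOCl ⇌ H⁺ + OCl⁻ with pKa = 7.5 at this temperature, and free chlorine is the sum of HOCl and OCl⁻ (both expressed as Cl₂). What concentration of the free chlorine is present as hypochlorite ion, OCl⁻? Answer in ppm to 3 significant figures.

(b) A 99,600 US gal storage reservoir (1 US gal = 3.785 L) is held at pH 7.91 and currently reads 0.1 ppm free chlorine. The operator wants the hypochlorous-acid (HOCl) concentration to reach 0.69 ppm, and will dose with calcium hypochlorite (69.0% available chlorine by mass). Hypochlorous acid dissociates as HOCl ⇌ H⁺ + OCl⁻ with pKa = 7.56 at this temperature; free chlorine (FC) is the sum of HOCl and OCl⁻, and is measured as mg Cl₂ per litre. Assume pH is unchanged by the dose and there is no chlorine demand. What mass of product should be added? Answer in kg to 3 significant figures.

(a) [OCl⁻]/[HOCl] = 10^(pH − pKa) = 10^(8.2 − 7.5) = 10^0.70 = 5.012.
(a) Fraction as HOCl = 1 / (1 + 5.012) = 0.1663.
(a) OCl⁻ = (1 − 0.1663) × 1.09 ppm = 0.9087 ppm.

(b) Volume: 99,600 US gal × 3.785 L/gal = 376,986 L.
(b) [OCl⁻]/[HOCl] = 10^(pH − pKa) = 10^(7.91 − 7.56) = 2.239; fraction as HOCl = 1/(1 + 2.239) = 0.3088.
(b) Free chlorine required for 0.69 ppm HOCl: 0.69 / 0.3088 = 2.235 ppm.
(b) FC to add: 2.235 − 0.1 = 2.135 mg/L as Cl₂.
(b) Cl₂ equivalent: 2.135 mg/L × 376,986 L = 804.8 g.
(b) Product at 69.0% available Cl: 804.8 / 0.69 = 1166 g.

(a) 0.909 ppm; (b) 1.17 kg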